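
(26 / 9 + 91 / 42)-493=-8783 / 18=-487.94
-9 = -9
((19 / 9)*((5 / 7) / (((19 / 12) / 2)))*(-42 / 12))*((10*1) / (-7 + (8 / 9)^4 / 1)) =437400 / 41831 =10.46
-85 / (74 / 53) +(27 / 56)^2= -7036867 / 116032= -60.65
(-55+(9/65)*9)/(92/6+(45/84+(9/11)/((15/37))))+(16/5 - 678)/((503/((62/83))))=-898656180436/224256214715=-4.01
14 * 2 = 28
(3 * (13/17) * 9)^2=123201/289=426.30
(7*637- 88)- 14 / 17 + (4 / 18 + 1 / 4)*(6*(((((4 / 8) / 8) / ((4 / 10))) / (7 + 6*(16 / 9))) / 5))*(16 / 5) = 78750869 / 18020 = 4370.19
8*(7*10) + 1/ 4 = 2241/ 4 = 560.25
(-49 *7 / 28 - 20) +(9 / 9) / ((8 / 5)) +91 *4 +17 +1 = 2803 / 8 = 350.38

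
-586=-586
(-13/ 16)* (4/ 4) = -13/ 16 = -0.81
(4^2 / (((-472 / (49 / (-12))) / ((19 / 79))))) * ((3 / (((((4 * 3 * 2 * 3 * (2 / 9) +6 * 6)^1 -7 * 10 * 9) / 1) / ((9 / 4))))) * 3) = -25137 / 21552464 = -0.00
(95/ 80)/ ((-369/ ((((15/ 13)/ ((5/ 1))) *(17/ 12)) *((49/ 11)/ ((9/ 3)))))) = -15827/ 10131264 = -0.00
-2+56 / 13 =30 / 13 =2.31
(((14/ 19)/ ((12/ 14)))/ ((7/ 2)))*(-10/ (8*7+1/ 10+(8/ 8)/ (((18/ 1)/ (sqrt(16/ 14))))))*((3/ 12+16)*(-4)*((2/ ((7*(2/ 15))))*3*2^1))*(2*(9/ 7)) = 318995820000/ 3390485533-631800000*sqrt(14)/ 23733398731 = 93.99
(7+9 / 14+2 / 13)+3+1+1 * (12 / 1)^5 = 45289571 / 182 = 248843.80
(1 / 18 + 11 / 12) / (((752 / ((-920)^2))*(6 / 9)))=462875 / 282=1641.40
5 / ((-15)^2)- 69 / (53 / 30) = -93097 / 2385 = -39.03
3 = 3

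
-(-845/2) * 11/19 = 9295/38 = 244.61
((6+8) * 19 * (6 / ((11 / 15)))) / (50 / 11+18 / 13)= 77805 / 212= 367.00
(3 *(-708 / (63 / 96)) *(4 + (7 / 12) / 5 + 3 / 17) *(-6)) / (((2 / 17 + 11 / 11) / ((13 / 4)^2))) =523956108 / 665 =787903.92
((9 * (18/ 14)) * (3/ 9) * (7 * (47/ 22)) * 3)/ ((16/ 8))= 3807/ 44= 86.52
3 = 3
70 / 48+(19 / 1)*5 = 96.46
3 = 3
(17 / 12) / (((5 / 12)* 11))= 17 / 55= 0.31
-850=-850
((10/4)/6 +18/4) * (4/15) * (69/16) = 1357/240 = 5.65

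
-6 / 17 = -0.35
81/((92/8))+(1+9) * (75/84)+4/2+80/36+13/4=135883/5796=23.44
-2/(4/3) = -3/2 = -1.50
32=32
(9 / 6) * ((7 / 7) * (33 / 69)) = 33 / 46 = 0.72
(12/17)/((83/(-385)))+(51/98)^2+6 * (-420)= -34189835349/13551244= -2523.00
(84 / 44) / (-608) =-21 / 6688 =-0.00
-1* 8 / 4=-2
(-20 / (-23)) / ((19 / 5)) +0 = 100 / 437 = 0.23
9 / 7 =1.29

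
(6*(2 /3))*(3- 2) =4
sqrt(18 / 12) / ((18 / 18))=sqrt(6) / 2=1.22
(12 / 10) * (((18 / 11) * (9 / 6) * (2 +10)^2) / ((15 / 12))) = 93312 / 275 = 339.32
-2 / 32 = -1 / 16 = -0.06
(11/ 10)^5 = 161051/ 100000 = 1.61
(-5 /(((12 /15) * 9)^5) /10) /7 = -3125 /846526464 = -0.00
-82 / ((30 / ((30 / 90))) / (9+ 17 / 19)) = -7708 / 855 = -9.02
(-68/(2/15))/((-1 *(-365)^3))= -102/9725425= -0.00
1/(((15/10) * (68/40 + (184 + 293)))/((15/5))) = 20/4787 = 0.00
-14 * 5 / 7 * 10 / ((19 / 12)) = -1200 / 19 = -63.16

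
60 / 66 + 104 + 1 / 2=2319 / 22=105.41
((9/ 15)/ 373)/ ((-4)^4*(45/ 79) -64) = 237/ 12055360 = 0.00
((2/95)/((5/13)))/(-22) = -13/5225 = -0.00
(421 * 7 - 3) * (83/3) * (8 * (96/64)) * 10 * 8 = 78192640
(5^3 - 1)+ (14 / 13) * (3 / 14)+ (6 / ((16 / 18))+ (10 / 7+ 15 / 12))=12163 / 91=133.66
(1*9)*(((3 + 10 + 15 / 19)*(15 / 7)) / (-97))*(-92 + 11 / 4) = 901935 / 3686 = 244.69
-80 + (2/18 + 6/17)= -12169/153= -79.54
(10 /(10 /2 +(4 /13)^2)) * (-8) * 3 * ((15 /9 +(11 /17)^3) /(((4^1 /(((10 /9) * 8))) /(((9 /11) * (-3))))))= 7722083200 /15510341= 497.87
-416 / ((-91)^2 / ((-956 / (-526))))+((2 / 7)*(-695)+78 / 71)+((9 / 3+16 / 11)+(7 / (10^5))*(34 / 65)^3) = -6672011308755473423 / 34550389310937500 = -193.11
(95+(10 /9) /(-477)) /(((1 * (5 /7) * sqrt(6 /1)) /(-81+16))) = -37112075 * sqrt(6) /25758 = -3529.22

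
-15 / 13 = -1.15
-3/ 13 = -0.23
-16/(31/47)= -752/31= -24.26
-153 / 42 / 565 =-51 / 7910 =-0.01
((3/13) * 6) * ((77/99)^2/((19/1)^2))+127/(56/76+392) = 7896089/24244038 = 0.33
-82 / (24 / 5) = -205 / 12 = -17.08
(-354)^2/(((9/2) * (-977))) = -27848/977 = -28.50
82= 82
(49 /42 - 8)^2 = 1681 /36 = 46.69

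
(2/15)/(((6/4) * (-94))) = -2/2115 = -0.00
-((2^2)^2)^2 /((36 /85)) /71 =-5440 /639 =-8.51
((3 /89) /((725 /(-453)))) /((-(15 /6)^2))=5436 /1613125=0.00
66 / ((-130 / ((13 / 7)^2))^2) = 5577 / 120050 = 0.05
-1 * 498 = -498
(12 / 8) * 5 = 15 / 2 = 7.50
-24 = -24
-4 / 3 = -1.33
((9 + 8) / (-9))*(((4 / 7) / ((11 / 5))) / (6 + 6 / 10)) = -1700 / 22869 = -0.07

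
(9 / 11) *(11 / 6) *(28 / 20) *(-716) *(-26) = 195468 / 5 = 39093.60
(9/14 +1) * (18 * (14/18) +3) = 391/14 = 27.93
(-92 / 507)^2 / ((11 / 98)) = 829472 / 2827539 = 0.29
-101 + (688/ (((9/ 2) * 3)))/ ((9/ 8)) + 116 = 14653/ 243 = 60.30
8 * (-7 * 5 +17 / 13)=-3504 / 13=-269.54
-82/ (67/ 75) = -6150/ 67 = -91.79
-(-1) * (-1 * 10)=-10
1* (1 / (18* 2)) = 1 / 36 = 0.03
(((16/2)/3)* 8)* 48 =1024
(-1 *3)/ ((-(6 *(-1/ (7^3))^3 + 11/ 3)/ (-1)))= -363182463/ 443889659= -0.82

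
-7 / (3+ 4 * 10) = -7 / 43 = -0.16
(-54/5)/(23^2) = -54/2645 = -0.02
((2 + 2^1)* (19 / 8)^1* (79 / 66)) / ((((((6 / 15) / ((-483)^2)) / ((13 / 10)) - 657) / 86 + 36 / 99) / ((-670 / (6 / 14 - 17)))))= -63.19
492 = 492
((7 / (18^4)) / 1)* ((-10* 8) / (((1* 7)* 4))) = -5 / 26244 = -0.00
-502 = -502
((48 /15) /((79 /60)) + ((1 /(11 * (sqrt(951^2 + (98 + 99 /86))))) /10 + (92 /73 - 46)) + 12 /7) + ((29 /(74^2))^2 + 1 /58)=-1424496120119715 /35105314509776 + sqrt(6689683118) /8556571430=-40.58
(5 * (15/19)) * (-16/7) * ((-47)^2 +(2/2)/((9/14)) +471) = -24194.49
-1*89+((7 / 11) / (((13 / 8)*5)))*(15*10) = -11047 / 143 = -77.25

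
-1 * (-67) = 67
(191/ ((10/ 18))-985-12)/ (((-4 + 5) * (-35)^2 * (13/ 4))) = -13064/ 79625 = -0.16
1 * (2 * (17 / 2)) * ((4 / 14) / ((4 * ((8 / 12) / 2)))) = 51 / 14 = 3.64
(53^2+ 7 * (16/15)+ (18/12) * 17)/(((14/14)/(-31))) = -2643029/30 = -88100.97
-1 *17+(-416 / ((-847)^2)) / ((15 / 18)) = -60982261 / 3587045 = -17.00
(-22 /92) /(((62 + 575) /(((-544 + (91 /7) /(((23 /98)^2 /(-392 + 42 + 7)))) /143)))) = 0.21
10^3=1000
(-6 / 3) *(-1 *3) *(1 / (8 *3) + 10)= 241 / 4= 60.25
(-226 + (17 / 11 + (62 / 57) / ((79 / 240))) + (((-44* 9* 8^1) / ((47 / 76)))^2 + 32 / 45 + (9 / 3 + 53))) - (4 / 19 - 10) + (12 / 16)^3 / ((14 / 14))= 2756518066111702177 / 105041661120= 26242140.85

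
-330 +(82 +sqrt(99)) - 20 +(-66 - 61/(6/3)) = -729/2 +3 * sqrt(11) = -354.55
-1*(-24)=24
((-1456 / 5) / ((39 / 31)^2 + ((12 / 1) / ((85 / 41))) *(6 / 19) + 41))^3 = -11539098163836112088687104 / 40931474299434993871351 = -281.91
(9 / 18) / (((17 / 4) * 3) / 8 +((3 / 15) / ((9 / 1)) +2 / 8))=720 / 2687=0.27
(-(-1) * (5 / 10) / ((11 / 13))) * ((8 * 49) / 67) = 2548 / 737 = 3.46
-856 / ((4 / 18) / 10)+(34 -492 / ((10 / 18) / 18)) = -272134 / 5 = -54426.80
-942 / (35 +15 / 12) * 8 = -30144 / 145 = -207.89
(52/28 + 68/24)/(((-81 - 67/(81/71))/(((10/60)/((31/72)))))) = -15957/1228003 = -0.01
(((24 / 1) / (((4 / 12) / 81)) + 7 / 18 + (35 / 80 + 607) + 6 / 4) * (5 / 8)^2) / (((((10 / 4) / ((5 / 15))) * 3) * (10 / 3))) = 927551 / 27648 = 33.55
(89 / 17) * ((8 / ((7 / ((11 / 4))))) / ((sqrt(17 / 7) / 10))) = 19580 * sqrt(119) / 2023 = 105.58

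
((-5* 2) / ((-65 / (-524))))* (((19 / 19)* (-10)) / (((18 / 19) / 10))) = 995600 / 117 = 8509.40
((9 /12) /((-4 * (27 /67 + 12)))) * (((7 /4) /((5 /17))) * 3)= -23919 /88640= -0.27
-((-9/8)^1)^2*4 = -5.06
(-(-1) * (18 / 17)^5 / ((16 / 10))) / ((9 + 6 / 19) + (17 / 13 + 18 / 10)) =1458510300 / 21784865951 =0.07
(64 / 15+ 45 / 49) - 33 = -20444 / 735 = -27.81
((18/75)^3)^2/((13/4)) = 186624/3173828125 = 0.00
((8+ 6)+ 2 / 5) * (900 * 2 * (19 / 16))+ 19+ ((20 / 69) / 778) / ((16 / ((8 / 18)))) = 14880167267 / 483138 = 30799.00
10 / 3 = 3.33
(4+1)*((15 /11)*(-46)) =-3450 /11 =-313.64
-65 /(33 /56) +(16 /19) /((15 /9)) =-109.80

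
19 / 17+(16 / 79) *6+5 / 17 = 3528 / 1343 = 2.63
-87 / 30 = -29 / 10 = -2.90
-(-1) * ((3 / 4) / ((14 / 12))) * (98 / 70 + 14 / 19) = 261 / 190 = 1.37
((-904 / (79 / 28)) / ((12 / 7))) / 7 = -26.70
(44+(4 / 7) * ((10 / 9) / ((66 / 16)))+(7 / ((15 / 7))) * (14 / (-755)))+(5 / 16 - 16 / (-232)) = 161958424753 / 3641576400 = 44.47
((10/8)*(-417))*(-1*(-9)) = -18765/4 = -4691.25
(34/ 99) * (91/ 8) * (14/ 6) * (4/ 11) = 10829/ 3267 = 3.31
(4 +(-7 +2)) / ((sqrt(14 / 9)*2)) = -3*sqrt(14) / 28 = -0.40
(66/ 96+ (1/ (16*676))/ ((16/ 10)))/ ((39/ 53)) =1051043/ 1124864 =0.93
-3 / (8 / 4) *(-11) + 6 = 45 / 2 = 22.50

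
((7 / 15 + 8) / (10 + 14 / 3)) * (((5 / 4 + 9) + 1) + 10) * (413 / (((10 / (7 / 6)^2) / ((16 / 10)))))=43691683 / 39600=1103.33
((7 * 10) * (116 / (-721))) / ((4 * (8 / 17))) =-2465 / 412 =-5.98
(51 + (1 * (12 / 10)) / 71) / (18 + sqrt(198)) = 18111 / 2485-6037 * sqrt(22) / 4970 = 1.59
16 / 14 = 8 / 7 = 1.14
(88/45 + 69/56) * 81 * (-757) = -54728829/280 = -195460.10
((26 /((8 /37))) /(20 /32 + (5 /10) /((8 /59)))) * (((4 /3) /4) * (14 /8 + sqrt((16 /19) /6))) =3848 * sqrt(114) /11799 + 3367 /207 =19.75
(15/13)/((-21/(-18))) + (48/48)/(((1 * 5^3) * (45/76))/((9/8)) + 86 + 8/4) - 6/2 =-532997/265902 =-2.00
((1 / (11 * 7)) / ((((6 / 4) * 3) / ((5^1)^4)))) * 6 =2500 / 231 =10.82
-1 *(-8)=8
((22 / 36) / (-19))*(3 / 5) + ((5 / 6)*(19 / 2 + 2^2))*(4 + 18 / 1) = 70532 / 285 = 247.48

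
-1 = -1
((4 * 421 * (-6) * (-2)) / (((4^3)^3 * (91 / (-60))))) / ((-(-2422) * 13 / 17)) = -0.00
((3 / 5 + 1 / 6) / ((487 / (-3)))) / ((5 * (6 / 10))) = -23 / 14610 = -0.00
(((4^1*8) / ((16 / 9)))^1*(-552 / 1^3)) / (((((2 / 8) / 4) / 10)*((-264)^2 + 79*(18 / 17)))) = -22.78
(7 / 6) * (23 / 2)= 161 / 12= 13.42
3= 3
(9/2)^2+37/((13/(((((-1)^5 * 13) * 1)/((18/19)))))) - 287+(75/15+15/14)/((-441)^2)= -305.81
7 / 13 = 0.54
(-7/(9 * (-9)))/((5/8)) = 0.14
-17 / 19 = -0.89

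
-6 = -6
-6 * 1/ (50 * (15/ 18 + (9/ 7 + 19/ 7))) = -0.02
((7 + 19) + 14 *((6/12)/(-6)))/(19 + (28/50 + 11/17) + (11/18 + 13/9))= 189975/170309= 1.12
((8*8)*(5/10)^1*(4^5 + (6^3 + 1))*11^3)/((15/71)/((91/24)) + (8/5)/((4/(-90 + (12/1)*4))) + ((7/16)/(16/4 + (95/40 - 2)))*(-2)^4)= -3490206.75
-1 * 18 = -18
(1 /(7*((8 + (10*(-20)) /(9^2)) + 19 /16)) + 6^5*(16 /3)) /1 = 2527678224 /60949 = 41472.02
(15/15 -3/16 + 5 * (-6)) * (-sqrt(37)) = 177.54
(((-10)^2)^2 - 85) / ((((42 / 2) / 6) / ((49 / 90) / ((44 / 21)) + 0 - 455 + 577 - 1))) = 105801643 / 308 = 343511.83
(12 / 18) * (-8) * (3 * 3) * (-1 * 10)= 480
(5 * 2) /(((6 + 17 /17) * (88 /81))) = 405 /308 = 1.31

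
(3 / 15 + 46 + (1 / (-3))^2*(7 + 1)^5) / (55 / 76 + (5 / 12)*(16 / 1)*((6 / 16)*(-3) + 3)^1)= 12609844 / 45225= 278.82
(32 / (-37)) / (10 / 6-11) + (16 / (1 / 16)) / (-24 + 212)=1.45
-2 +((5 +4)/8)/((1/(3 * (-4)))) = -31/2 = -15.50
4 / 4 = 1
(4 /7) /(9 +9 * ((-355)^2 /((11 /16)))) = 0.00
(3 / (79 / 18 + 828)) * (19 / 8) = 513 / 59932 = 0.01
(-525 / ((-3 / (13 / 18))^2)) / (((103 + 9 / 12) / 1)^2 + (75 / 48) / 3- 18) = -29575 / 10445679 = -0.00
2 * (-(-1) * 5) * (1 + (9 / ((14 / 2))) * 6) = 610 / 7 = 87.14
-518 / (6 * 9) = -259 / 27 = -9.59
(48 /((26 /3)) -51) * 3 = -1773 /13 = -136.38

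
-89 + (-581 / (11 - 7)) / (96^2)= -3281477 / 36864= -89.02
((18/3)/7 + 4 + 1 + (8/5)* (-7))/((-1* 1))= 187/35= 5.34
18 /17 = 1.06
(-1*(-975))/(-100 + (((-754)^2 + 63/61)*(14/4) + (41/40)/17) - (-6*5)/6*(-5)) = 40443000/82532120321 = 0.00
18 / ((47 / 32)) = 576 / 47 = 12.26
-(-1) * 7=7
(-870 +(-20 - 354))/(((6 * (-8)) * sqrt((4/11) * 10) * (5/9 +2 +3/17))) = 15861 * sqrt(110)/33440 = 4.97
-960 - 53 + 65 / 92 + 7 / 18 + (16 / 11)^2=-101168729 / 100188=-1009.79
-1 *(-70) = 70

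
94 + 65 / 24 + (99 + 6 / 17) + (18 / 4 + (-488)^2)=97244581 / 408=238344.56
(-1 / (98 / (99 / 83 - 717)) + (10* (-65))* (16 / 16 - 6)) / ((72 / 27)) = 4967796 / 4067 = 1221.49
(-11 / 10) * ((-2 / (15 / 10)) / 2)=11 / 15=0.73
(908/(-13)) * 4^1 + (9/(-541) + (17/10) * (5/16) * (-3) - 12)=-65940283/225056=-293.00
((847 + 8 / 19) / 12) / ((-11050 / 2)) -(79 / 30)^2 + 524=976997069 / 1889550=517.05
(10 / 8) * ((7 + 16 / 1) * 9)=1035 / 4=258.75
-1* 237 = -237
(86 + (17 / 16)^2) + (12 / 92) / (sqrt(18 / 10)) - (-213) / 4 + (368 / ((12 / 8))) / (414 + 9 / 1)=sqrt(5) / 23 + 45792469 / 324864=141.06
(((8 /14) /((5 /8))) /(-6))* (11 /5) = -176 /525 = -0.34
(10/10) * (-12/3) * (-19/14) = 38/7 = 5.43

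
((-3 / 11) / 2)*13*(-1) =1.77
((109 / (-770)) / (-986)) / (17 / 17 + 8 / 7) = 109 / 1626900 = 0.00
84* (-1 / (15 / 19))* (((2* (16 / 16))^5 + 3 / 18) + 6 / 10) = -261478 / 75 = -3486.37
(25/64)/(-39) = -0.01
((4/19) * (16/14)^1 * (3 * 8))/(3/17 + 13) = 408/931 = 0.44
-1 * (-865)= 865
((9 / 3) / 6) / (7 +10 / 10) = 1 / 16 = 0.06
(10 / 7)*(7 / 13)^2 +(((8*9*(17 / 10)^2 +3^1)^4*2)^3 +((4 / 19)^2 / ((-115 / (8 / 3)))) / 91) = 109919856915691153764438214137491724636433192275321146 / 1756390750408172607421875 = 62582803336983281053268660000.00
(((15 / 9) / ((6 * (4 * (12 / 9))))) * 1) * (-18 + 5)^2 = 845 / 96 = 8.80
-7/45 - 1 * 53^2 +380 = -109312/45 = -2429.16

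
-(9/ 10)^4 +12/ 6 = 13439/ 10000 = 1.34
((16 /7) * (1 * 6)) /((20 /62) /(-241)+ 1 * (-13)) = -1.05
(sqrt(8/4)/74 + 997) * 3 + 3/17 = 3 * sqrt(2)/74 + 50850/17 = 2991.23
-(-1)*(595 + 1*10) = 605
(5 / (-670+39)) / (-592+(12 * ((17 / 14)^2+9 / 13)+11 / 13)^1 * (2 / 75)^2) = 17915625 / 1338440344552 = 0.00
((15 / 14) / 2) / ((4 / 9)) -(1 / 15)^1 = 1913 / 1680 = 1.14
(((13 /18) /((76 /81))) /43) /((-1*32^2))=-117 /6692864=-0.00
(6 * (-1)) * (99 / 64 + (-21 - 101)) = 23127 / 32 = 722.72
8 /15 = 0.53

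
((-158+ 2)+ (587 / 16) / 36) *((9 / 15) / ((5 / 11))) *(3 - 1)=-981959 / 2400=-409.15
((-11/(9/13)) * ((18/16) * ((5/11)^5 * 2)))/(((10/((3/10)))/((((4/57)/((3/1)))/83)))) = -1625/277066284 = -0.00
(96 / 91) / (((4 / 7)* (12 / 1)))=2 / 13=0.15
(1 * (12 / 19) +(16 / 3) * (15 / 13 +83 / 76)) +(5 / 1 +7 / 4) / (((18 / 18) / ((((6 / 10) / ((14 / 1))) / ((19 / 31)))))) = 2714249 / 207480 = 13.08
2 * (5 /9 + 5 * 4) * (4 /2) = 740 /9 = 82.22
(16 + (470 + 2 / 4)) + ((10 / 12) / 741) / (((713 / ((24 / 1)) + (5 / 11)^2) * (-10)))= 486.50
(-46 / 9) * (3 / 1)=-46 / 3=-15.33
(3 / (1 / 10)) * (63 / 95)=378 / 19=19.89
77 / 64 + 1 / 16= 1.27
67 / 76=0.88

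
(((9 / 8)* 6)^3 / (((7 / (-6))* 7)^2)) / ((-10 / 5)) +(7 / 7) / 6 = -493025 / 230496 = -2.14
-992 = -992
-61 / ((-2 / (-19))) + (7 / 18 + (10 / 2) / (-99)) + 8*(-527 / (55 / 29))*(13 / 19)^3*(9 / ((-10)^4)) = -579.80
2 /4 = 1 /2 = 0.50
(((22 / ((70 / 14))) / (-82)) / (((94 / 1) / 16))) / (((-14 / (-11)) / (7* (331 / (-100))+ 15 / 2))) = 189607 / 1686125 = 0.11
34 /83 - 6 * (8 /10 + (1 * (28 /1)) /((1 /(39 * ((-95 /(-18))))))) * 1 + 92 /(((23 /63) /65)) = -7554822 /415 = -18204.39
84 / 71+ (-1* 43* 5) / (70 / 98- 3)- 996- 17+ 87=-943737 / 1136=-830.75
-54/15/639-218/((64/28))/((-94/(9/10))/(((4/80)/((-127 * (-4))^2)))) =-15524642683/2755710617600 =-0.01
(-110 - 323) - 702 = -1135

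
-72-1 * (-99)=27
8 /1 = 8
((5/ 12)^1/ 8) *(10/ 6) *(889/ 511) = 3175/ 21024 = 0.15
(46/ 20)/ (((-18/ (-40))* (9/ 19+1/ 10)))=8.91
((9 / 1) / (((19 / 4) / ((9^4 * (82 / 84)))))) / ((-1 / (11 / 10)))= -8877033 / 665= -13348.92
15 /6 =5 /2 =2.50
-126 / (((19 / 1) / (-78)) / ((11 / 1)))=108108 / 19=5689.89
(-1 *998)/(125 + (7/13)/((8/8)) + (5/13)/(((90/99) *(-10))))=-259480/32629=-7.95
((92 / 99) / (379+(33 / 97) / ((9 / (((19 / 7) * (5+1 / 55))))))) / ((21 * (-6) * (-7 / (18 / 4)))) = 11155 / 892897929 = 0.00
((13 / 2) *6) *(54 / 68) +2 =32.97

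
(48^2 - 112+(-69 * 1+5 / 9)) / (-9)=-19112 / 81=-235.95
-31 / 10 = -3.10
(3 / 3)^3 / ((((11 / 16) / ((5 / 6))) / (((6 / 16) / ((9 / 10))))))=50 / 99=0.51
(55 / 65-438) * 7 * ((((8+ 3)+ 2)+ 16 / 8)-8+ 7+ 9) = -914963 / 13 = -70381.77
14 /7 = 2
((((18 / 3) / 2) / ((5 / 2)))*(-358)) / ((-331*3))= 716 / 1655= 0.43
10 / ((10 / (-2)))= -2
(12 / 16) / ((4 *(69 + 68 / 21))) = 63 / 24272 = 0.00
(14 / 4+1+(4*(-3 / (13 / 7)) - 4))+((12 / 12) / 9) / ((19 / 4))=-26401 / 4446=-5.94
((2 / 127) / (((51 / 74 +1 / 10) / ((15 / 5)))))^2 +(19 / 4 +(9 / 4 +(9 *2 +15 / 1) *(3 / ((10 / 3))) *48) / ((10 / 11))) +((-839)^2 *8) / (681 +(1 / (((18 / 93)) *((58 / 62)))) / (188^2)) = 708754087015391260188029 / 71993836296274915400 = 9844.65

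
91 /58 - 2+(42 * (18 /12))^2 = 230177 /58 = 3968.57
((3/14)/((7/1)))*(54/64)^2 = 2187/100352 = 0.02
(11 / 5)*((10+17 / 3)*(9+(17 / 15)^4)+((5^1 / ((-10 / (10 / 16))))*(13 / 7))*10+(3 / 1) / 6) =15113179367 / 42525000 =355.40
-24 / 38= -12 / 19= -0.63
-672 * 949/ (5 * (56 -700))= 22776/ 115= 198.05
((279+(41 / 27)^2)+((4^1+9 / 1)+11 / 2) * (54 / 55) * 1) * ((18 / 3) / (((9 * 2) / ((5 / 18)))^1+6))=12007231 / 473121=25.38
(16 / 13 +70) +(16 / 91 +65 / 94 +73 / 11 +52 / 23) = 175286985 / 2164162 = 81.00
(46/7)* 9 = 414/7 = 59.14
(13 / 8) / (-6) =-13 / 48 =-0.27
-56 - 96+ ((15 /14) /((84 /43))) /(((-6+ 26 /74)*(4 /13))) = -49915639 /327712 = -152.32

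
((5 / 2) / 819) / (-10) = -1 / 3276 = -0.00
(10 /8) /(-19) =-5 /76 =-0.07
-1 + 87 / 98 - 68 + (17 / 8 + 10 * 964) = 3753013 / 392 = 9574.01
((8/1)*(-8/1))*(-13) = 832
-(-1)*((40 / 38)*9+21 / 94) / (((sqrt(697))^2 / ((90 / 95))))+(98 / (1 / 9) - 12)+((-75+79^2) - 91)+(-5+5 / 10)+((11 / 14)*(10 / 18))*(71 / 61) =315450773181959 / 45447314157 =6941.02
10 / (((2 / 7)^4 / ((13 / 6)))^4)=4745828649991870805 / 42467328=111752466507.71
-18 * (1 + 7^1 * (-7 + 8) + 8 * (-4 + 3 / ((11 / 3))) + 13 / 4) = 5625 / 22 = 255.68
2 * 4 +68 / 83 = 8.82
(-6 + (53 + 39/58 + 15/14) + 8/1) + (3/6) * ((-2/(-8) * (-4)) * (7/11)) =251997/4466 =56.43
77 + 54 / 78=1010 / 13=77.69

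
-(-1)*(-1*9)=-9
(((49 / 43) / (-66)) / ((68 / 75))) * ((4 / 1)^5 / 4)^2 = -10035200 / 8041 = -1248.00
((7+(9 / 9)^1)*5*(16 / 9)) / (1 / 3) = 640 / 3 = 213.33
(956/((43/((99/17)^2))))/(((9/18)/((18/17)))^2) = 12143203776/3591403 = 3381.19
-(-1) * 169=169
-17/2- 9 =-35/2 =-17.50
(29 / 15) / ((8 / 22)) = 319 / 60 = 5.32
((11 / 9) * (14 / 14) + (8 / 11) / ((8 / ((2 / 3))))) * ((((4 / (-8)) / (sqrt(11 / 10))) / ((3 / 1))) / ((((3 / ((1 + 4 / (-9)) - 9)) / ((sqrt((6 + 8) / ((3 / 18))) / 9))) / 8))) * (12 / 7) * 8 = 2470912 * sqrt(2310) / 1852389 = 64.11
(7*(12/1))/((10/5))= 42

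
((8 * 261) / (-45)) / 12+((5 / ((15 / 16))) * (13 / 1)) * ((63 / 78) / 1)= 52.13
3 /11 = 0.27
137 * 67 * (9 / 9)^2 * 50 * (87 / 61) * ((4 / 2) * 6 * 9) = 70693347.54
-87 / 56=-1.55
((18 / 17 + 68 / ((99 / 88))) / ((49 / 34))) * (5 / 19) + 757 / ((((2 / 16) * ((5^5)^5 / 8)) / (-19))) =28043985366813576092452 / 2497136592864990234375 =11.23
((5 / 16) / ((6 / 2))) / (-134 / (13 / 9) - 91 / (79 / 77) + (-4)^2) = -5135 / 8156784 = -0.00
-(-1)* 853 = 853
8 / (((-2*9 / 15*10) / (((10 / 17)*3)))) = -20 / 17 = -1.18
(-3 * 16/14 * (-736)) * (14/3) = 11776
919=919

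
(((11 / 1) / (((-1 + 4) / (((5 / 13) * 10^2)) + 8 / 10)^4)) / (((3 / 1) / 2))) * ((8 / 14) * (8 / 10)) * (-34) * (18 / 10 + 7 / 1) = -1316480000000000 / 779969060661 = -1687.86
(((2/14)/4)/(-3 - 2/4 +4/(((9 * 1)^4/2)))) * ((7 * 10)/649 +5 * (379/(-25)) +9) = 709952688/1042868365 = 0.68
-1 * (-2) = 2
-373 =-373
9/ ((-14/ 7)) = -9/ 2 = -4.50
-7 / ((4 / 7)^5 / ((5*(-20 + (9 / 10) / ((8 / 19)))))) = 168120421 / 16384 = 10261.26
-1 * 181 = -181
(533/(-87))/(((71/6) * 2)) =-533/2059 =-0.26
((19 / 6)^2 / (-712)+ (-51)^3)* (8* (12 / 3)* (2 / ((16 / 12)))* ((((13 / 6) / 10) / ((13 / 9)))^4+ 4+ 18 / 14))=-20130583757379631 / 598080000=-33658680.71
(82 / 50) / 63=0.03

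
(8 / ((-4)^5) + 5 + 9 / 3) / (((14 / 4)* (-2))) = -1023 / 896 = -1.14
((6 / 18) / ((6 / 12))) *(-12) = -8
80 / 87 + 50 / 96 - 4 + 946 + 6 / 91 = 119515831 / 126672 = 943.51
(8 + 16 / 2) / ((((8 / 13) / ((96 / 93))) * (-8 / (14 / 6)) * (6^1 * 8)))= -91 / 558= -0.16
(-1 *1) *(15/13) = -15/13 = -1.15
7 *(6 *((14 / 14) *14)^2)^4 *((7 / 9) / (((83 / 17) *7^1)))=304688207995.37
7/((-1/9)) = -63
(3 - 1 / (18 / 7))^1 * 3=47 / 6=7.83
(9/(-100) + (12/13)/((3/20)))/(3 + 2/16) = 15766/8125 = 1.94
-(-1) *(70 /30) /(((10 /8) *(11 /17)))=476 /165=2.88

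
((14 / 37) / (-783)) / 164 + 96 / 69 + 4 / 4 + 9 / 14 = 580245110 / 191237571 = 3.03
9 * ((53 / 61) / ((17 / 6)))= 2.76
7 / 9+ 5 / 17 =164 / 153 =1.07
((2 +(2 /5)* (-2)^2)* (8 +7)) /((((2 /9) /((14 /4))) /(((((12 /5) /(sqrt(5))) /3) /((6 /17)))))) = 9639* sqrt(5) /25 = 862.14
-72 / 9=-8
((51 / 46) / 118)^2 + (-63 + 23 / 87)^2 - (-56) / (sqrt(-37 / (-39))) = 56* sqrt(1443) / 37 + 877701317735545 / 223006839696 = 3993.25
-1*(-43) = 43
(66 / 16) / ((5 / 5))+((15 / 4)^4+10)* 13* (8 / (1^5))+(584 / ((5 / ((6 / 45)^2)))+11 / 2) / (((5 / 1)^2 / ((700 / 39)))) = 21615.97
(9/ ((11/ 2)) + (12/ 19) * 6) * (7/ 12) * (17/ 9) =2499/ 418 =5.98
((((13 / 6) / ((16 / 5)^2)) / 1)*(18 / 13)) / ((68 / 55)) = 4125 / 17408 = 0.24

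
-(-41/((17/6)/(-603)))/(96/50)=-618075/136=-4544.67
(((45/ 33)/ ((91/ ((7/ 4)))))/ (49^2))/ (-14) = -0.00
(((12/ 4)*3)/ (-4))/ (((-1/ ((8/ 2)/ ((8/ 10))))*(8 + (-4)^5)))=-45/ 4064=-0.01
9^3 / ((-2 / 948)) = -345546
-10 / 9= -1.11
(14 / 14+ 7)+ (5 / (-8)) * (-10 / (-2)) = 39 / 8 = 4.88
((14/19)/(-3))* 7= -98/57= -1.72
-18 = -18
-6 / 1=-6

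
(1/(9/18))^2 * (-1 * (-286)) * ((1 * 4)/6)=2288/3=762.67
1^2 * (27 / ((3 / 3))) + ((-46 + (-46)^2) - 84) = 2013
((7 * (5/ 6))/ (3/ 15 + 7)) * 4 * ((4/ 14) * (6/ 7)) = 50/ 63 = 0.79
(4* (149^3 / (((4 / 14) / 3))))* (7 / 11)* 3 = 265237365.27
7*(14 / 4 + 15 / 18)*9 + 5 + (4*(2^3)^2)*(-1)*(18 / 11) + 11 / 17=-26229 / 187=-140.26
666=666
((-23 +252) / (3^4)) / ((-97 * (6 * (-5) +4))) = 229 / 204282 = 0.00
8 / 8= 1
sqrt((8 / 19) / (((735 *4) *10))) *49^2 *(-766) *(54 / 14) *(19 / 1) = -337806 *sqrt(57) / 5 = -510075.87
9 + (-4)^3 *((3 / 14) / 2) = 15 / 7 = 2.14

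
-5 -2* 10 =-25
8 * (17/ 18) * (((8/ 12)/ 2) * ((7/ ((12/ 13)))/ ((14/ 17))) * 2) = 3757/ 81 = 46.38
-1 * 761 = -761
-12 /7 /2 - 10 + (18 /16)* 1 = -545 /56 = -9.73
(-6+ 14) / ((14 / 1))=4 / 7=0.57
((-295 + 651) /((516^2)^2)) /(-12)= -89 /212676772608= -0.00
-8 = -8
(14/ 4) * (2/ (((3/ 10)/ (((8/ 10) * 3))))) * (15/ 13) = 840/ 13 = 64.62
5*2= 10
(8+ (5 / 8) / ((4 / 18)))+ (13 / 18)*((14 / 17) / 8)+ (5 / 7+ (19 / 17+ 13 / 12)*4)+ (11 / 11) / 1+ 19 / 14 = 390053 / 17136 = 22.76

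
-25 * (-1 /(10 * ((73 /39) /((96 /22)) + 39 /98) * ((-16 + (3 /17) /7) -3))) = -13644540 /85635779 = -0.16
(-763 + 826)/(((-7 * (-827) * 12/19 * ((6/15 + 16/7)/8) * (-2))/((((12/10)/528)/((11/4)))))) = -399/18812596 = -0.00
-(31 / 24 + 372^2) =-3321247 / 24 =-138385.29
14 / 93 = 0.15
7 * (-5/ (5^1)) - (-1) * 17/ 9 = -46/ 9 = -5.11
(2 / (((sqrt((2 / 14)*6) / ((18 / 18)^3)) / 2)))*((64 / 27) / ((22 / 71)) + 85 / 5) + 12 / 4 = 3 + 14642*sqrt(42) / 891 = 109.50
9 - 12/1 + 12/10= -9/5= -1.80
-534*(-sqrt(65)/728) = 267*sqrt(65)/364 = 5.91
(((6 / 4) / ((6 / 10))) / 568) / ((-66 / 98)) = -245 / 37488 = -0.01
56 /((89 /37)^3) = 2836568 /704969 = 4.02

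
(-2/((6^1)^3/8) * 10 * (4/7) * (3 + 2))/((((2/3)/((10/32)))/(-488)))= 30500/63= 484.13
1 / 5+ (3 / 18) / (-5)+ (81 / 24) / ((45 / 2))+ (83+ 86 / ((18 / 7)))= 21017 / 180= 116.76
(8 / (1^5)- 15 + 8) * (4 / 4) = 1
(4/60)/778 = 1/11670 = 0.00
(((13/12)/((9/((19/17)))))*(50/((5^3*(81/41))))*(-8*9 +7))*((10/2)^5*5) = -2057046875/74358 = -27664.10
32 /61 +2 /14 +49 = 21208 /427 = 49.67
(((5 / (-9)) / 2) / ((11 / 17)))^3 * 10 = -3070625 / 3881196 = -0.79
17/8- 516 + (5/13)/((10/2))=-53435/104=-513.80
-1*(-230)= 230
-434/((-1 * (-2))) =-217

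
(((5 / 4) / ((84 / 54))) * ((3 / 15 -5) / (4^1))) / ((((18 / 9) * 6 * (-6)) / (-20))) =-0.27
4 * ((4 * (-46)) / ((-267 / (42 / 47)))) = 10304 / 4183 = 2.46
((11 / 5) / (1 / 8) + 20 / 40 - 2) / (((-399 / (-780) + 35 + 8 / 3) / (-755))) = -9481290 / 29779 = -318.39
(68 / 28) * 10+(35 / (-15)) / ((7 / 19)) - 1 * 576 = -11719 / 21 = -558.05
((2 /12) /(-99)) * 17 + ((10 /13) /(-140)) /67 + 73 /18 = 14583727 /3621618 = 4.03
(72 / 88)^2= 81 / 121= 0.67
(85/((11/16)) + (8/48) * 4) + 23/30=41273/330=125.07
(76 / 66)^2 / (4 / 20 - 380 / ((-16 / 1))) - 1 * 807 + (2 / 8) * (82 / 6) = -1676580391 / 2086524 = -803.53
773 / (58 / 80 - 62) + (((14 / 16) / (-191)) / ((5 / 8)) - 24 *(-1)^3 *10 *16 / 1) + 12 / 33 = 98555738693 / 25747755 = 3827.74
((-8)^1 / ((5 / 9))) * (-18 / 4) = 64.80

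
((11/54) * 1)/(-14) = -11/756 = -0.01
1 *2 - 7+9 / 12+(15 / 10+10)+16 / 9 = 325 / 36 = 9.03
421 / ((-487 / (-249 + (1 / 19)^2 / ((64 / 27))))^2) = 13933206228818781 / 126599582715904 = 110.06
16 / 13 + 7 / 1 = 107 / 13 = 8.23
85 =85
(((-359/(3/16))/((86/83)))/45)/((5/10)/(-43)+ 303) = -476752/3517695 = -0.14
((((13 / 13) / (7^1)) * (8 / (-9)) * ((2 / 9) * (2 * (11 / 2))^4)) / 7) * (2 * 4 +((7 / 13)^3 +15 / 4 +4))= -1169464516 / 1245699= -938.80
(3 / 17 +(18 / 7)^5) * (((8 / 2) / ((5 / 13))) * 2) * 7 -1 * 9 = 3344163243 / 204085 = 16386.13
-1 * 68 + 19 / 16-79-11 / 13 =-146.66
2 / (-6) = -1 / 3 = -0.33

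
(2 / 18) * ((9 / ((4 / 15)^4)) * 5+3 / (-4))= 759311 / 768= 988.69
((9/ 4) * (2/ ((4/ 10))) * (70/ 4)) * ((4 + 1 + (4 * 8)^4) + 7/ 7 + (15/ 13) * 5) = 21469834575/ 104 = 206440717.07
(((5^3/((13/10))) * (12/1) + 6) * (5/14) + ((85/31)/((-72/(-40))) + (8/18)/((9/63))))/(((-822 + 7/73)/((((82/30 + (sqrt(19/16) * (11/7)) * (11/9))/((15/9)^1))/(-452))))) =0.00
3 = 3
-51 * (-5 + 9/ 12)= 867/ 4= 216.75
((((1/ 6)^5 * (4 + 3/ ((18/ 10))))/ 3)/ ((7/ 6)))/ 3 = 17/ 244944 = 0.00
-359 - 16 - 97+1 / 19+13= -8720 / 19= -458.95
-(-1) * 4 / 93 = 4 / 93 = 0.04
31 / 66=0.47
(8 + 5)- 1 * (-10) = 23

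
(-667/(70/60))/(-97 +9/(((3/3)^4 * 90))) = 13340/2261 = 5.90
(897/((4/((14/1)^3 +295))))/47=2725983/188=14499.91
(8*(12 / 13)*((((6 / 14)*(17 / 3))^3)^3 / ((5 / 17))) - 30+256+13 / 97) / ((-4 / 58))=-546083640585043877 / 508858984270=-1073153.19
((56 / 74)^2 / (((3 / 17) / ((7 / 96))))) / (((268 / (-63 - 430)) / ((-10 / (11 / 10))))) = 71867075 / 18161154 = 3.96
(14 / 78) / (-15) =-7 / 585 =-0.01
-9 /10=-0.90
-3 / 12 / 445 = -0.00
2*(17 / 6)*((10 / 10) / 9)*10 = 170 / 27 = 6.30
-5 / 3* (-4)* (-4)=-80 / 3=-26.67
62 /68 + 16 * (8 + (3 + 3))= 7647 /34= 224.91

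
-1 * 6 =-6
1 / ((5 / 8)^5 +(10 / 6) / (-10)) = -98304 / 7009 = -14.03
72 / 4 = 18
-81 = -81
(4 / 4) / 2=1 / 2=0.50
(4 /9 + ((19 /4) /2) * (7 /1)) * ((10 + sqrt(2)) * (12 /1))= 1229 * sqrt(2) /6 + 6145 /3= 2338.01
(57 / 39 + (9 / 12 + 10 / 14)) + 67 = 25453 / 364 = 69.93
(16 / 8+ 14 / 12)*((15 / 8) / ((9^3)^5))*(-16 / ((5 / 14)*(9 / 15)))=-1330 / 617673396283947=-0.00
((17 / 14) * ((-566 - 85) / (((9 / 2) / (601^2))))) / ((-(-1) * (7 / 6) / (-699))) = 266113391946 / 7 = 38016198849.43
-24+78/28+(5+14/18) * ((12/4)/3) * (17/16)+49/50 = -88801/6300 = -14.10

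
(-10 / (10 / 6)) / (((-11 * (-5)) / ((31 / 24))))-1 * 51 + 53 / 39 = -49.78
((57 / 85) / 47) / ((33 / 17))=19 / 2585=0.01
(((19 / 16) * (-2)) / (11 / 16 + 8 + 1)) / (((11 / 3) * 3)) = -38 / 1705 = -0.02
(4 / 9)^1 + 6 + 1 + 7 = 130 / 9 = 14.44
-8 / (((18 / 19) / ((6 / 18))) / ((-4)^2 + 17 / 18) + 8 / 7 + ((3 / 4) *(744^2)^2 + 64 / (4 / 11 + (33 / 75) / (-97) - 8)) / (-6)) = 49607993190 / 237499897697429670427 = 0.00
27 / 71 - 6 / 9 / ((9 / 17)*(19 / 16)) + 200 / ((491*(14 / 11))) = -45079501 / 125185851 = -0.36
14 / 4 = 7 / 2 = 3.50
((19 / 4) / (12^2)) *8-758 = -54557 / 72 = -757.74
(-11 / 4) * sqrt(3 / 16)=-11 * sqrt(3) / 16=-1.19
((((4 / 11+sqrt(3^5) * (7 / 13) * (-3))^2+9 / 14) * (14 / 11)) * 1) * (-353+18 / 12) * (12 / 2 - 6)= 0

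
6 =6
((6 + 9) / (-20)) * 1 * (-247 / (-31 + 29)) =-741 / 8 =-92.62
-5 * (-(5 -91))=-430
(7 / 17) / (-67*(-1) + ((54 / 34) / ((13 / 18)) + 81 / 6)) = 182 / 36553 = 0.00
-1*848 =-848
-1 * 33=-33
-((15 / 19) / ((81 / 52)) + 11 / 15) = -3181 / 2565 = -1.24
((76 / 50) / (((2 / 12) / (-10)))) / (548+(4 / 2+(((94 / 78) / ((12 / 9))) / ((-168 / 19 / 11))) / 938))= -3736631808 / 22534462885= -0.17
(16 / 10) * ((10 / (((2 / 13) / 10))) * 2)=2080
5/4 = 1.25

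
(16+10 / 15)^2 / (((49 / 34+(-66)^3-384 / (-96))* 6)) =-42500 / 263916333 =-0.00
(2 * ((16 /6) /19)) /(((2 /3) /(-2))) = -16 /19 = -0.84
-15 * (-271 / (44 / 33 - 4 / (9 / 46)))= -36585 / 172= -212.70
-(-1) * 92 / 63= 92 / 63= 1.46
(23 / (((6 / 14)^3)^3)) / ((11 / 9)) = 928132961 / 24057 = 38580.58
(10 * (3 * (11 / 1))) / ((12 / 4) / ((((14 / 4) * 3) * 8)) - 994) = -3080 / 9277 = -0.33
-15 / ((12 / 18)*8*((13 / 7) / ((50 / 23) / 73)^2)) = -0.00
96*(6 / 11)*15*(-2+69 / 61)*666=-304974720 / 671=-454507.78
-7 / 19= -0.37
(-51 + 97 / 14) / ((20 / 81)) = -178.49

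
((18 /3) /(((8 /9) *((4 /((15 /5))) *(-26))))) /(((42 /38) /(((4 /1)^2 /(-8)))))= 513 /1456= 0.35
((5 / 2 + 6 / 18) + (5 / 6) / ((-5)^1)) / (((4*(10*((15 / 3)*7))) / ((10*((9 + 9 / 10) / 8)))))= 33 / 1400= 0.02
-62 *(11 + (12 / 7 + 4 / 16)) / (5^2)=-11253 / 350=-32.15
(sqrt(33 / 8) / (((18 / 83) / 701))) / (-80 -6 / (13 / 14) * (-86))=756379 * sqrt(66) / 445248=13.80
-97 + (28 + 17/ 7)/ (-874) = -593659/ 6118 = -97.03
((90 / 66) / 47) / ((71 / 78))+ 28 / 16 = 261629 / 146828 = 1.78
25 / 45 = 5 / 9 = 0.56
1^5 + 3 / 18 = 7 / 6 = 1.17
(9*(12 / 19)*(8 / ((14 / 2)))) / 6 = 144 / 133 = 1.08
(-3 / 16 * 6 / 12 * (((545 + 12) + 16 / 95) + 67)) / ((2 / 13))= -72267 / 190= -380.35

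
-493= -493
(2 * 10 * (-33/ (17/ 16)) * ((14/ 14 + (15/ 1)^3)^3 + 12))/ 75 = -27088189137152/ 85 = -318684578084.14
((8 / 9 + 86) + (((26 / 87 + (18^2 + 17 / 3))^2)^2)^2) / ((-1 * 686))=-632666656067721222529162018669271 / 3088521353621214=-204844514131636292.60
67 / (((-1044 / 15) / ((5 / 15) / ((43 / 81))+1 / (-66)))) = -582565 / 987624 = -0.59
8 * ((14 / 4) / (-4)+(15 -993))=-7831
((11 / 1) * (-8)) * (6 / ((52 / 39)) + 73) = -6820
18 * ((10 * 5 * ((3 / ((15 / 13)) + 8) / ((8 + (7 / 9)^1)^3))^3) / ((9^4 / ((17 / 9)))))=597790582164 / 599257979913091595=0.00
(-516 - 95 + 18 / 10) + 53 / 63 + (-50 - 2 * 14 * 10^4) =-88407383 / 315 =-280658.36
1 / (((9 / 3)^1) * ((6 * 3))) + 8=8.02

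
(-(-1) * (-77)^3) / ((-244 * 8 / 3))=1369599 / 1952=701.64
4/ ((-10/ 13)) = -26/ 5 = -5.20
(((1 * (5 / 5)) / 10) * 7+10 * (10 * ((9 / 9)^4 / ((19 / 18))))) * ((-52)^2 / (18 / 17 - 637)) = -416768872 / 1027045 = -405.79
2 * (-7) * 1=-14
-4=-4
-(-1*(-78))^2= -6084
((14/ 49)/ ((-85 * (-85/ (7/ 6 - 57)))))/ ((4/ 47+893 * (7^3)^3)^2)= -148003/ 87046336089508347323983416345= -0.00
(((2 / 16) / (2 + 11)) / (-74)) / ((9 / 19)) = -19 / 69264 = -0.00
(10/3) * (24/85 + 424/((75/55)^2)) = 1746496/2295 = 761.00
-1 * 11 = -11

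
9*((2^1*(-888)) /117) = -1776 /13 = -136.62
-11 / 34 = -0.32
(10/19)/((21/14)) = 20/57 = 0.35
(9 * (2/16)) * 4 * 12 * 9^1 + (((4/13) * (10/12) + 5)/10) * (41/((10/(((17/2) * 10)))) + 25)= 35481/52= 682.33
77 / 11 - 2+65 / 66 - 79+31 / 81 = -129431 / 1782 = -72.63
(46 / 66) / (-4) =-23 / 132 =-0.17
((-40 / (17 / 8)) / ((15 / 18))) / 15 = -128 / 85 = -1.51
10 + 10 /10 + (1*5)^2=36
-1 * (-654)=654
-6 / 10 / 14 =-3 / 70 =-0.04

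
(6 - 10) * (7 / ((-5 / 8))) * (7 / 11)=1568 / 55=28.51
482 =482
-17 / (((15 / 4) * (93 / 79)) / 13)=-69836 / 1395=-50.06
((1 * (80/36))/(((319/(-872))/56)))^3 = -931544321490944000/23664622311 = -39364428.02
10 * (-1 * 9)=-90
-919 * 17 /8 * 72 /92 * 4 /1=-140607 /23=-6113.35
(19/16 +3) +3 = 7.19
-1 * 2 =-2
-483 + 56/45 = -21679/45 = -481.76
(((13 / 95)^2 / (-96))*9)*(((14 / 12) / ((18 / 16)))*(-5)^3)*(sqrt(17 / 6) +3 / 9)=5915 / 77976 +5915*sqrt(102) / 155952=0.46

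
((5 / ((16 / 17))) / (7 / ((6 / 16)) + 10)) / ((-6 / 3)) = -255 / 2752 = -0.09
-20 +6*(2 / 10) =-94 / 5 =-18.80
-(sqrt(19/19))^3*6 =-6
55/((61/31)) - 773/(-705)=1249178/43005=29.05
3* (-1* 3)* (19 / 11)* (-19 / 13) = 3249 / 143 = 22.72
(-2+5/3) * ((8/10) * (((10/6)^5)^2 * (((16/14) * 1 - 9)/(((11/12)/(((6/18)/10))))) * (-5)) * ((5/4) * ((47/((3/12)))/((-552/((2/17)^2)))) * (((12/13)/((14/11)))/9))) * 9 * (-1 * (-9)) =201953125000/83340557937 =2.42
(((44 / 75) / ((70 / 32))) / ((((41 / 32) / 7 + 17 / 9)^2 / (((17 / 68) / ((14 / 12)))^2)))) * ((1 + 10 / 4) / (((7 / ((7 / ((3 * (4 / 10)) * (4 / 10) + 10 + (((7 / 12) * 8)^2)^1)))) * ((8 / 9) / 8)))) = 886837248 / 316581784705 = 0.00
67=67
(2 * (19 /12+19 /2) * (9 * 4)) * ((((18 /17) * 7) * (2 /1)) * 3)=35487.53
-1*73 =-73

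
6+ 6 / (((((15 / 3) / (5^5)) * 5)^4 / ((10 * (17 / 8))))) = 62255859387 / 2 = 31127929693.50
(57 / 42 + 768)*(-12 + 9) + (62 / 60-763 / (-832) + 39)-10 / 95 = -3763232887 / 1659840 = -2267.23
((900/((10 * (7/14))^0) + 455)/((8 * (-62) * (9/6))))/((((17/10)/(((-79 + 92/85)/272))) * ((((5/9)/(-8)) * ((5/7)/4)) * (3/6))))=-37691493/761515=-49.50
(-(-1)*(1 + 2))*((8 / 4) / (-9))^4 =16 / 2187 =0.01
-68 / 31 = -2.19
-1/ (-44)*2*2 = 1/ 11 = 0.09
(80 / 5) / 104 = 2 / 13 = 0.15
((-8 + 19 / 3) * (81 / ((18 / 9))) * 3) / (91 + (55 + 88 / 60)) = -6075 / 4424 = -1.37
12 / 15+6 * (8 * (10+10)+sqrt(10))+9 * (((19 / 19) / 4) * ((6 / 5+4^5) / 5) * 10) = 6 * sqrt(10)+27871 / 5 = 5593.17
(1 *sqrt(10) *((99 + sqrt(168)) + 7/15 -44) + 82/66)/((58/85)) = 3485/1914 + 170 *sqrt(105)/29 + 7072 *sqrt(10)/87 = 318.94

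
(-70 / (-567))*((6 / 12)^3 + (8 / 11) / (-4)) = -25 / 3564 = -0.01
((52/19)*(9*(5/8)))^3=200201625/54872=3648.52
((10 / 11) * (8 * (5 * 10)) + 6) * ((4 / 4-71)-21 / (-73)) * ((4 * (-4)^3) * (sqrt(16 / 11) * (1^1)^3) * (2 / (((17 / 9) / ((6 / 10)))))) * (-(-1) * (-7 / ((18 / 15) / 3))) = -4004622526464 * sqrt(11) / 150161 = -88450598.67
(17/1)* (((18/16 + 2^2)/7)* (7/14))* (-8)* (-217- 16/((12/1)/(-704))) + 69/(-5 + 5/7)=-3774203/105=-35944.79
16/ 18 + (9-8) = 17/ 9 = 1.89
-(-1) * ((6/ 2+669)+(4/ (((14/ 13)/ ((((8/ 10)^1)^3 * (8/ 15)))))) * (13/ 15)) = 132473056/ 196875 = 672.88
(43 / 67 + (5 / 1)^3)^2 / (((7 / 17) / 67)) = 1204666308 / 469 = 2568584.88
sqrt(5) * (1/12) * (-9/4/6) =-sqrt(5)/32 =-0.07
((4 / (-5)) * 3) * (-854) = 10248 / 5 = 2049.60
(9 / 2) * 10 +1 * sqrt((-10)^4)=145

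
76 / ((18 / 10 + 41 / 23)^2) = 251275 / 42436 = 5.92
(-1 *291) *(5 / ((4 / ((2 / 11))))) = -1455 / 22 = -66.14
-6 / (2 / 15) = -45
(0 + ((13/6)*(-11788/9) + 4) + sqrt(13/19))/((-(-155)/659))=-50422726/4185 + 659*sqrt(247)/2945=-12044.92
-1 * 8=-8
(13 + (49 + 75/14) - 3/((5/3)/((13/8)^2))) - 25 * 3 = -27767/2240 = -12.40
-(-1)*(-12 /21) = -4 /7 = -0.57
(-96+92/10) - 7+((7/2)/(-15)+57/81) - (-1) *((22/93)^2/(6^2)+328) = 182670973/778410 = 234.67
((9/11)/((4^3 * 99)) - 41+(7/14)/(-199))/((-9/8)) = 21062323/577896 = 36.45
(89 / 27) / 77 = 0.04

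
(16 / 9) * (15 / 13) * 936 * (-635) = -1219200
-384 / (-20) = 96 / 5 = 19.20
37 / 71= 0.52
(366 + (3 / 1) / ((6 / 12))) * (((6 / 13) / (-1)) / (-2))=1116 / 13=85.85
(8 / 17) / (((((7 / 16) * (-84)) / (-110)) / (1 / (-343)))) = -3520 / 857157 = -0.00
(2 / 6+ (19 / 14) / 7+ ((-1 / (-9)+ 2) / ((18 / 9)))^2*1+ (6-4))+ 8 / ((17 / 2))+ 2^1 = 1776587 / 269892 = 6.58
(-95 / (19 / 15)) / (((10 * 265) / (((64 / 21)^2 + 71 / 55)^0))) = -3 / 106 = -0.03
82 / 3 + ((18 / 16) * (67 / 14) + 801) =833.72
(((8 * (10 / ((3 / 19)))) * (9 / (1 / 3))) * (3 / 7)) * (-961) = -39439440 / 7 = -5634205.71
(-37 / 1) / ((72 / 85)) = -3145 / 72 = -43.68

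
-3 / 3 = -1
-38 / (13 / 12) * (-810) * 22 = 8125920 / 13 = 625070.77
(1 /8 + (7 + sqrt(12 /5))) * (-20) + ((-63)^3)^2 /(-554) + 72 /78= -406403274177 /3601 -8 * sqrt(15)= -112858479.80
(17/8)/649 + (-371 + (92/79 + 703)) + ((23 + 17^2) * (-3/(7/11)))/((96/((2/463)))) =442810170667/1329354488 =333.10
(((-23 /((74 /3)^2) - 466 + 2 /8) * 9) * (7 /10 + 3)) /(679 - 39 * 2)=-11477943 /444740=-25.81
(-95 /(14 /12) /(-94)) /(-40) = -57 /2632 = -0.02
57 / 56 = 1.02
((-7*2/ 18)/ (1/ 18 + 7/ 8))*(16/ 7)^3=-32768/ 3283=-9.98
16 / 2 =8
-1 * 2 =-2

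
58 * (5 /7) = 41.43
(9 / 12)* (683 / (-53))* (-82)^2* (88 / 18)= -50517412 / 159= -317719.57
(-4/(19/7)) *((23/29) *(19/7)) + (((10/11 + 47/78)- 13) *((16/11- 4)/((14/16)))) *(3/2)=2142108/45617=46.96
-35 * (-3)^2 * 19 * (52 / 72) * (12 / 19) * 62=-169260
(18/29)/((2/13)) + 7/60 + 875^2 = 765629.15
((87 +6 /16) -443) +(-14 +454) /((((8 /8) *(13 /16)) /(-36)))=-2064505 /104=-19851.01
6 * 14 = 84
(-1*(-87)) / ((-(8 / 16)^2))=-348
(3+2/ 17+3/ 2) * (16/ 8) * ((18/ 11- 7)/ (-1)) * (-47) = -435361/ 187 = -2328.13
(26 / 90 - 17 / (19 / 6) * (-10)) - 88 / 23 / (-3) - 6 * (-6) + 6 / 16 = 14414203 / 157320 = 91.62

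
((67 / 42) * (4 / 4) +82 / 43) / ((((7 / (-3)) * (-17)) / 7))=6325 / 10234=0.62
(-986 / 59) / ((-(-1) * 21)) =-986 / 1239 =-0.80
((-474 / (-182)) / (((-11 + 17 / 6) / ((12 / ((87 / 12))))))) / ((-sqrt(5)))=68256 * sqrt(5) / 646555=0.24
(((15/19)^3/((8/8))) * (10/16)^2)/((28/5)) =0.03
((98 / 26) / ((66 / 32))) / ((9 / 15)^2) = 19600 / 3861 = 5.08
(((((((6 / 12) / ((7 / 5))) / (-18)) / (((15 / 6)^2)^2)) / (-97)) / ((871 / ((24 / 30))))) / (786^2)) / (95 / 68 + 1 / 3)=272 / 60457336144261875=0.00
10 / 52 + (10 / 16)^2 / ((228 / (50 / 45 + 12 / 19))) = 3167465 / 16219008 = 0.20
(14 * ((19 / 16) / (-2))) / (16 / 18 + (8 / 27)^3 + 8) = -2617839 / 2807552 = -0.93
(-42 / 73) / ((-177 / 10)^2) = -1400 / 762339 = -0.00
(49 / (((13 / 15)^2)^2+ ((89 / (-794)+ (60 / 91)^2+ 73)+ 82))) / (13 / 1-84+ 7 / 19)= -8155196083125 / 1832511062142211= -0.00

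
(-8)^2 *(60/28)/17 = 960/119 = 8.07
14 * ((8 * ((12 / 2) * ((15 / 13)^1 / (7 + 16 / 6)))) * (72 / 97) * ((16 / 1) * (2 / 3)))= 23224320 / 36569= 635.08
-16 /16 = -1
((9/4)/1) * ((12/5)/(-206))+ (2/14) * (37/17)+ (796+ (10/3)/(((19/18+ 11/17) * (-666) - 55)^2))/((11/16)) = 10873044987323959/9388669197390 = 1158.10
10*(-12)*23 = -2760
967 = 967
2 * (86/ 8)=43/ 2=21.50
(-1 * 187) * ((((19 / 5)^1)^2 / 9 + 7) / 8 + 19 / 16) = -1523489 / 3600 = -423.19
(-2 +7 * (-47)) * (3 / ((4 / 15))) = -14895 / 4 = -3723.75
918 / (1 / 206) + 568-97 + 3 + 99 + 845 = 190526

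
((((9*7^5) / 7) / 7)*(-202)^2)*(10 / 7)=179945640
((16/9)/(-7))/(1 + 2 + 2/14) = -8/99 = -0.08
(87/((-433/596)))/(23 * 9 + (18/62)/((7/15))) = -1875314/3251397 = -0.58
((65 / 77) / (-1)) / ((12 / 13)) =-845 / 924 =-0.91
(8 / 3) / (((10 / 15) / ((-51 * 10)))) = -2040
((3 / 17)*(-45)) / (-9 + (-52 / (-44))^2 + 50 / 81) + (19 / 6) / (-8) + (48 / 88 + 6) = 447809081 / 61458672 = 7.29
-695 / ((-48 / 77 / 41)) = 2194115 / 48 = 45710.73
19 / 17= 1.12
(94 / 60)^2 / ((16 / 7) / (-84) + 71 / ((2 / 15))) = 108241 / 23482050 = 0.00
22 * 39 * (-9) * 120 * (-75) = 69498000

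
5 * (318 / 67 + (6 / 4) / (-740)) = 470439 / 19832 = 23.72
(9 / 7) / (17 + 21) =9 / 266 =0.03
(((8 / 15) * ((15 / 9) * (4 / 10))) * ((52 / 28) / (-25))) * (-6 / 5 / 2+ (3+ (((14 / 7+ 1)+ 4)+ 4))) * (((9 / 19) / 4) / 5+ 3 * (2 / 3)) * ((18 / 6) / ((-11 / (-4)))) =-10716784 / 13715625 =-0.78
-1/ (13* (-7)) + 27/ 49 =358/ 637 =0.56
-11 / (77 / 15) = -15 / 7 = -2.14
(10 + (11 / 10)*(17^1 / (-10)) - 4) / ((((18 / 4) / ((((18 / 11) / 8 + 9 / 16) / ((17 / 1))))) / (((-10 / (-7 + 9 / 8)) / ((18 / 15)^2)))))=10325 / 210936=0.05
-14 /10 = -7 /5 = -1.40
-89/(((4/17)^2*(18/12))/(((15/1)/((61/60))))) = -1929075/122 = -15812.09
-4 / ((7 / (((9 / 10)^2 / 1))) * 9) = -9 / 175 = -0.05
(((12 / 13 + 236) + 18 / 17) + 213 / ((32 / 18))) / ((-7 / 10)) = -6325805 / 12376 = -511.13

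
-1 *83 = -83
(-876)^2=767376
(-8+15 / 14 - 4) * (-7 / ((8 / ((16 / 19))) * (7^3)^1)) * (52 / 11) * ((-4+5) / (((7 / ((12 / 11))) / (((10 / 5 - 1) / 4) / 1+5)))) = 71604 / 788557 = 0.09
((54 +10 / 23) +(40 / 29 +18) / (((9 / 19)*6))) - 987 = -16671770 / 18009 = -925.75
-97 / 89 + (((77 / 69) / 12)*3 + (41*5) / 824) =-2844409 / 5060184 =-0.56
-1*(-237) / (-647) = -237 / 647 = -0.37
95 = 95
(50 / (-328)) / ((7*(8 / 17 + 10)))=-425 / 204344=-0.00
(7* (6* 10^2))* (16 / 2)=33600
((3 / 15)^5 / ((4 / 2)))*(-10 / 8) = -1 / 5000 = -0.00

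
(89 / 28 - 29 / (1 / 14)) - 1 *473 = -24523 / 28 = -875.82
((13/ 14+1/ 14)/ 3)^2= 1/ 9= 0.11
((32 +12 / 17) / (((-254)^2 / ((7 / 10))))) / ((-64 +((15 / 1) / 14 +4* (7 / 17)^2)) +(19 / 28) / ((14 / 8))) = -810509 / 141295927085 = -0.00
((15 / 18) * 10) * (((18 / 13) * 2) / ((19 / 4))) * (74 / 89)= 88800 / 21983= 4.04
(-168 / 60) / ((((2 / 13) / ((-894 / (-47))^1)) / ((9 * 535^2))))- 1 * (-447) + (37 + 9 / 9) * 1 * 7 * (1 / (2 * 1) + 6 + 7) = -41913797784 / 47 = -891782931.57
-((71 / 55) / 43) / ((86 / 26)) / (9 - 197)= 0.00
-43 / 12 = -3.58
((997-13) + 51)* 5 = 5175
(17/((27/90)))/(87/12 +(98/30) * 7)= 1.88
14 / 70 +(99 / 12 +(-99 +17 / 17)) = -1791 / 20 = -89.55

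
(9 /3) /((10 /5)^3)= 3 /8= 0.38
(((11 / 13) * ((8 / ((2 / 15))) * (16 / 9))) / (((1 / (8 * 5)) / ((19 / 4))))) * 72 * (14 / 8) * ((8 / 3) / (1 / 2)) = 149811200 / 13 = 11523938.46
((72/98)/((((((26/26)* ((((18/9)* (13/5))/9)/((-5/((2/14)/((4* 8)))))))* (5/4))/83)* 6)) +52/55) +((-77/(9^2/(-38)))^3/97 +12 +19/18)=-15260.92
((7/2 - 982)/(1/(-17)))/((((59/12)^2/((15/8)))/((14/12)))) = 10479735/6962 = 1505.28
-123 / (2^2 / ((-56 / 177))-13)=1722 / 359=4.80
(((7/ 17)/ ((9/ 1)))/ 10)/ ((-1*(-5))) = 7/ 7650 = 0.00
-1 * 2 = -2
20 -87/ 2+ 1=-22.50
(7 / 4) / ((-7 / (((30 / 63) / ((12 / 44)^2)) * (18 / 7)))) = -605 / 147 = -4.12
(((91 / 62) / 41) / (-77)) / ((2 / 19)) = -247 / 55924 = -0.00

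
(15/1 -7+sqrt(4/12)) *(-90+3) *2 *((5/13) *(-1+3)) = -13920/13 -580 *sqrt(3)/13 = -1148.05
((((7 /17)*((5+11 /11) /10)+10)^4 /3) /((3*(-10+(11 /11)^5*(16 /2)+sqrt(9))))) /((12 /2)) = 575536166881 /2818833750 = 204.18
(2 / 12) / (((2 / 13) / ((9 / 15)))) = 13 / 20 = 0.65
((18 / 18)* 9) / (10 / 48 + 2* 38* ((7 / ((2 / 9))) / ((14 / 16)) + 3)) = 216 / 71141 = 0.00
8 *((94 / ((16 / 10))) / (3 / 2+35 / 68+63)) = 7.23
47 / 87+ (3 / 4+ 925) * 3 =966671 / 348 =2777.79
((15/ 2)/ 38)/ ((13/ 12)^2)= 540/ 3211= 0.17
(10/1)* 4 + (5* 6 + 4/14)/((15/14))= 68.27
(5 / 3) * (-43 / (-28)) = 215 / 84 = 2.56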